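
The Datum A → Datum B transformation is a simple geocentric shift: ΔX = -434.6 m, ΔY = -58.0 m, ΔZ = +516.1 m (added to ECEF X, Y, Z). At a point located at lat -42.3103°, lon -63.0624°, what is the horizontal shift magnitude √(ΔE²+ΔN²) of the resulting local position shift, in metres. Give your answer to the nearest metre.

The local east axis at (φ, λ) is (−sin λ, cos λ, 0), so ΔE = −sin(-63.0624°)·(-434.6) + cos(-63.0624°)·(-58.0) = -413.72 m.
The local north axis is (−sin φ cos λ, −sin φ sin λ, cos φ), giving ΔN = -132.531 + 34.806 + 381.661 = 283.94 m.
Horizontal magnitude = √(ΔE² + ΔN²) = √((-413.72)² + 283.94²) = 501.78 m.

502 m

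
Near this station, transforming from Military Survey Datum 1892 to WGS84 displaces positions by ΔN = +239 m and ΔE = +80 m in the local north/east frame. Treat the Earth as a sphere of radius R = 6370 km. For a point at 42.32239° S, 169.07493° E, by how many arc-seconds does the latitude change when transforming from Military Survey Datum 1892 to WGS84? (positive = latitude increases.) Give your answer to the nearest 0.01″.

On a sphere of radius R, 1 rad of latitude = R, so Δφ = ΔN / R = 239.0 / 6370000 = 3.7520e-05 rad = 7.739″.

Δφ = 7.74″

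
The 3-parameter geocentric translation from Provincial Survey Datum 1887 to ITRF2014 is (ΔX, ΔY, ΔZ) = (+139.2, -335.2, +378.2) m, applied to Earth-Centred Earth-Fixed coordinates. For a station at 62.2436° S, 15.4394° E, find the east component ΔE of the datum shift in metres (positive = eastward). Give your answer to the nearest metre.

ΔE = -360 m

At φ = -62.2436°, λ = 15.4394°: sin φ = -0.884936, cos φ = 0.465713, sin λ = 0.266219, cos λ = 0.963913.
ΔE = −sin λ·ΔX + cos λ·ΔY = −(0.266219)·(139.2) + (0.963913)·(-335.2) = -360.16 m.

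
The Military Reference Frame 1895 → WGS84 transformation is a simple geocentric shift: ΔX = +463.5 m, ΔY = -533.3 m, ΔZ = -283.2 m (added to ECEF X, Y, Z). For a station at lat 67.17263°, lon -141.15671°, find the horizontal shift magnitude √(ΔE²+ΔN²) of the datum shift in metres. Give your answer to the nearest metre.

711 m

The local east axis at (φ, λ) is (−sin λ, cos λ, 0), so ΔE = −sin(-141.15671°)·463.5 + cos(-141.15671°)·(-533.3) = 706.07 m.
The local north axis is (−sin φ cos λ, −sin φ sin λ, cos φ), giving ΔN = 332.729 − 308.284 − 109.869 = -85.42 m.
Horizontal magnitude = √(ΔE² + ΔN²) = √(706.07² + (-85.42)²) = 711.22 m.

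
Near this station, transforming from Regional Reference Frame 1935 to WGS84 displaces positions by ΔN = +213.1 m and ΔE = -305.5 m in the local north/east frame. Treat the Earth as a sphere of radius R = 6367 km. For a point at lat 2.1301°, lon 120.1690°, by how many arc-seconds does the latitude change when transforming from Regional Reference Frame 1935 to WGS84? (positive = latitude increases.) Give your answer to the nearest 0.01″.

Δφ = 6.90″

On a sphere of radius R, 1 rad of latitude = R, so Δφ = ΔN / R = 213.1 / 6367000 = 3.3469e-05 rad = 6.904″.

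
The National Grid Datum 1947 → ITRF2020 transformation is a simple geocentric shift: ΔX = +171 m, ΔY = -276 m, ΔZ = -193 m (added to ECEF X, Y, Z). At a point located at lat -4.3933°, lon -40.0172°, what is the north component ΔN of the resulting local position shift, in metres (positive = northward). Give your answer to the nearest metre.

The local north axis is (−sin φ cos λ, −sin φ sin λ, cos φ), giving ΔN = 10.032 + 13.595 − 192.433 = -168.81 m.

ΔN = -169 m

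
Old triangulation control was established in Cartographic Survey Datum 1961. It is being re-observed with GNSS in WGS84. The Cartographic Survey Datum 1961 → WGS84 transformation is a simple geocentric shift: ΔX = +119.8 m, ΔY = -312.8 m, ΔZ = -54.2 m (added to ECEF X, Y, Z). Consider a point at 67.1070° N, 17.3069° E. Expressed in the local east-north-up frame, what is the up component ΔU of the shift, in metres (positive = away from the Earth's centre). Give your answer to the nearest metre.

ΔU = -42 m

The local up (radial) axis is (cos φ cos λ, cos φ sin λ, sin φ), giving ΔU = 44.494 − 36.199 − 49.931 = -41.64 m.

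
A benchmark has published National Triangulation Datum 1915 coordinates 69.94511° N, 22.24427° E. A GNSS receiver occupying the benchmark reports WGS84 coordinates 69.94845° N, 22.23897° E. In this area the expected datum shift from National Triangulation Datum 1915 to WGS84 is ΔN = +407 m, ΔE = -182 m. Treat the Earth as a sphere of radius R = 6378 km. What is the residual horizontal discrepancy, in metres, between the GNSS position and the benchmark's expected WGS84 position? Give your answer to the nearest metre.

41 m

Observed coordinate differences: Δφ = +0.00334°, Δλ = -0.00530°.
Converting to metres (1° lat = 111317 m, cos φ = 0.342920): observed ΔN = 371.8 m, observed ΔE = -202.3 m.
Subtracting the expected shift leaves a residual of 371.8 − (407) = -35.2 m north and -202.3 − (-182) = -20.3 m east.
Residual distance = √((-35.2)² + (-20.3)²) = 40.6 m.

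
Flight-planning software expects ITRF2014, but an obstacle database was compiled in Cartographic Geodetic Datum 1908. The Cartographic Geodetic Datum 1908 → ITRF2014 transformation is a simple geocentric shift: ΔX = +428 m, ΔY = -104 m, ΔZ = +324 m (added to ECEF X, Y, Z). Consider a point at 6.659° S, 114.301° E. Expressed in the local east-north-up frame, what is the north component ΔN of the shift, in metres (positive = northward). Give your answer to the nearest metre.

ΔN = 290 m

At φ = -6.659°, λ = 114.301°: sin φ = -0.115960, cos φ = 0.993254, sin λ = 0.911396, cos λ = -0.411530.
ΔN = −sin φ cos λ·ΔX − sin φ sin λ·ΔY + cos φ·ΔZ = −(-0.115960)(-0.411530)(428) − (-0.115960)(0.911396)(-104) + (0.993254)(324) = 290.40 m.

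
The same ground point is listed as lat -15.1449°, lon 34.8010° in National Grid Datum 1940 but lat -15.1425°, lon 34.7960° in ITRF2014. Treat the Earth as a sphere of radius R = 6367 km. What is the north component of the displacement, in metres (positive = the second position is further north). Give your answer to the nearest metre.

Δφ = -15.1425° − -15.1449° = +0.0024°; Δλ = 34.7960° − 34.8010° = -0.0050°.
1° along a meridian = πR/180 = 111125 m.
ΔN = Δφ × 111125 = 266.7 m; ΔE = Δλ × 111125 × cos(-15.1449°) = -0.0050 × 111125 × 0.965268 = -536.3 m.

ΔN = 267 m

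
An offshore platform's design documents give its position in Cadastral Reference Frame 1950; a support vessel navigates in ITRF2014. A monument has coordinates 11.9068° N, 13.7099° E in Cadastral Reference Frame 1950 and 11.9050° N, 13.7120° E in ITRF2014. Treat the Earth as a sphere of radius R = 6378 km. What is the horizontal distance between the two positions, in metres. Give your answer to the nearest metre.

304 m

Δφ = 11.9050° − 11.9068° = -0.0018°; Δλ = 13.7120° − 13.7099° = +0.0021°.
1° along a meridian = πR/180 = 111317 m.
ΔN = Δφ × 111317 = -200.4 m; ΔE = Δλ × 111317 × cos(11.9068°) = +0.0021 × 111317 × 0.978485 = 228.7 m.
Distance = √(ΔE² + ΔN²) = √(228.7² + (-200.4)²) = 304.1 m.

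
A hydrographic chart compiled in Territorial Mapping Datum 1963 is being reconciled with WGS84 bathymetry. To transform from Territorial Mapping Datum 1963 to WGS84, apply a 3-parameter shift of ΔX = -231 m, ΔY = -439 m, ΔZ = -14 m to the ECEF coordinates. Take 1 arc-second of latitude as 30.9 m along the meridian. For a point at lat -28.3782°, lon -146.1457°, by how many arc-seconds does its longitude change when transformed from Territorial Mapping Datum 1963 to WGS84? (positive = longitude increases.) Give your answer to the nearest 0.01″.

sin φ = -0.475289, cos φ = 0.879829, sin λ = -0.557083, cos λ = -0.830457.
East component: ΔE = −sin λ·ΔX + cos λ·ΔY = −(-0.557083)(-231) + (-0.830457)(-439) = 235.88 m.
1° of latitude spans 3600 × 30.90 = 111240 m; at latitude φ, 1° of longitude spans that × cos φ = 97872.2 m, so Δλ = 235.88 / 97872.2 × 3600 = 8.676″.

Δλ = 8.68″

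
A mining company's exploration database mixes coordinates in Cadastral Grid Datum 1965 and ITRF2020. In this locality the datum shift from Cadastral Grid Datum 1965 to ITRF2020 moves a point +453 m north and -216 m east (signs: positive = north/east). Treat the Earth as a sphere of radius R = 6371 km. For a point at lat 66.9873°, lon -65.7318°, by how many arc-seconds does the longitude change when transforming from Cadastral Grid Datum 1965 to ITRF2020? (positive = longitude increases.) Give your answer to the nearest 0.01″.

At latitude 66.9873°, cos φ = 0.390935.
One radian of longitude at latitude φ spans R cos φ, so Δλ = ΔE / (R cos φ) = -216.0 / (6371000 × 0.390935) = -8.6724e-05 rad = -17.888″.

Δλ = -17.89″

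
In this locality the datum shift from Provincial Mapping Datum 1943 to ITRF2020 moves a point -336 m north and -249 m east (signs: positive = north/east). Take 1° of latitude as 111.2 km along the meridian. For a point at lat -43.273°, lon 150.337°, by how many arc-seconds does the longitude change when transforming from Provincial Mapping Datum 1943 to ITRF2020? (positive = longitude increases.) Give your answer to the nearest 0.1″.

Δλ = -11.1″

At latitude -43.273°, cos φ = 0.728096.
1° of longitude at this latitude = 111.2 × cos φ = 80.96 km, so Δλ = -249.0 / 80964.3 = -0.0030754° = -11.072″.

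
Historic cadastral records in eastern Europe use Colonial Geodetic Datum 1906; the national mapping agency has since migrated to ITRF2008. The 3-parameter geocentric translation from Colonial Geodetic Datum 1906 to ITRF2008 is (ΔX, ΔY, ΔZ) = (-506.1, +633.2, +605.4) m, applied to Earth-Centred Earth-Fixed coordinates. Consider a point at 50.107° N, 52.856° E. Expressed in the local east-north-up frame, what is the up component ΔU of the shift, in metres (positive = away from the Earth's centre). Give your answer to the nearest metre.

At φ = 50.107°, λ = 52.856°: sin φ = 0.767244, cos φ = 0.641356, sin λ = 0.797120, cos λ = 0.603820.
ΔU = cos φ cos λ·ΔX + cos φ sin λ·ΔY + sin φ·ΔZ = (0.641356)(0.603820)(-506.1) + (0.641356)(0.797120)(633.2) + (0.767244)(605.4) = 592.21 m.

ΔU = 592 m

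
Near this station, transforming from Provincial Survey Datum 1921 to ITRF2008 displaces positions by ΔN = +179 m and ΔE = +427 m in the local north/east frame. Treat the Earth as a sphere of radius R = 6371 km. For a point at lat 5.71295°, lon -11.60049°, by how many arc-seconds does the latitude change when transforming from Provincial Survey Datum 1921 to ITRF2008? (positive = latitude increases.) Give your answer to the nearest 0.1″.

Δφ = 5.8″

On a sphere of radius R, 1 rad of latitude = R, so Δφ = ΔN / R = 179.0 / 6371000 = 2.8096e-05 rad = 5.795″.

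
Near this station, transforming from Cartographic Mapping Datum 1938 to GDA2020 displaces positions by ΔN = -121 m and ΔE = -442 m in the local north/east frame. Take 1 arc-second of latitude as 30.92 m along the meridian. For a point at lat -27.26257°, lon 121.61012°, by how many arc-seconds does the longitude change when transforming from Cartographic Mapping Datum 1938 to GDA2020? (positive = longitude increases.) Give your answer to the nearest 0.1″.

At latitude -27.26257°, cos φ = 0.888917.
1″ of longitude at this latitude = 30.92 × cos φ = 27.4853 m, so Δλ = -442.0 / 27.4853 = -16.081″.

Δλ = -16.1″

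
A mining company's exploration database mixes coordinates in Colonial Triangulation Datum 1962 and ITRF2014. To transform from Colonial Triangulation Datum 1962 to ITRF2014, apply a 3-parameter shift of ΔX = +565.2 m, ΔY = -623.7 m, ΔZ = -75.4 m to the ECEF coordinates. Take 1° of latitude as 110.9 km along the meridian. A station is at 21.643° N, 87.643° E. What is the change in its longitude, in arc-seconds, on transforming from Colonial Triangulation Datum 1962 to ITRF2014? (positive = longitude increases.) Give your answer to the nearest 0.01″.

sin φ = 0.368822, cos φ = 0.929500, sin λ = 0.999154, cos λ = 0.041126.
East component: ΔE = −sin λ·ΔX + cos λ·ΔY = −(0.999154)(565.2) + (0.041126)(-623.7) = -590.37 m.
1° of latitude spans 110900 m; at latitude φ, 1° of longitude spans that × cos φ = 103081.5 m, so Δλ = -590.37 / 103081.5 × 3600 = -20.618″.

Δλ = -20.62″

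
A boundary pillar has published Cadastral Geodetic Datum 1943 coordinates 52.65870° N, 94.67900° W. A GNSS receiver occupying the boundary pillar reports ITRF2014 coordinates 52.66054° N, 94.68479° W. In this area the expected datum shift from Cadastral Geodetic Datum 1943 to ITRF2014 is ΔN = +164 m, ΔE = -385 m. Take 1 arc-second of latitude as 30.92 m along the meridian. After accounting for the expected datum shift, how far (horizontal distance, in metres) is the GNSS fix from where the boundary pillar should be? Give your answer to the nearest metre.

Observed coordinate differences: Δφ = +0.00184°, Δλ = -0.00579°.
Converting to metres (1° lat = 111312 m, cos φ = 0.606562): observed ΔN = 204.8 m, observed ΔE = -390.9 m.
Subtracting the expected shift leaves a residual of 204.8 − (164) = 40.8 m north and -390.9 − (-385) = -5.9 m east.
Residual distance = √(40.8² + (-5.9)²) = 41.2 m.

41 m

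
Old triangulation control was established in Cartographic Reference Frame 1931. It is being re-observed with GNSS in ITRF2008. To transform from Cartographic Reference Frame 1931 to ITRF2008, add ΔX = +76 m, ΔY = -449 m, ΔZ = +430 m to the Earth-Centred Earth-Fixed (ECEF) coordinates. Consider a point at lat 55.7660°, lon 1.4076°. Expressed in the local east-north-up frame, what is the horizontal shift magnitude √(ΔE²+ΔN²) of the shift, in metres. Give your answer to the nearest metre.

The local east axis at (φ, λ) is (−sin λ, cos λ, 0), so ΔE = −sin(1.4076°)·76 + cos(1.4076°)·(-449) = -450.73 m.
The local north axis is (−sin φ cos λ, −sin φ sin λ, cos φ), giving ΔN = -62.814 + 9.119 + 241.907 = 188.21 m.
Horizontal magnitude = √(ΔE² + ΔN²) = √((-450.73)² + 188.21²) = 488.45 m.

488 m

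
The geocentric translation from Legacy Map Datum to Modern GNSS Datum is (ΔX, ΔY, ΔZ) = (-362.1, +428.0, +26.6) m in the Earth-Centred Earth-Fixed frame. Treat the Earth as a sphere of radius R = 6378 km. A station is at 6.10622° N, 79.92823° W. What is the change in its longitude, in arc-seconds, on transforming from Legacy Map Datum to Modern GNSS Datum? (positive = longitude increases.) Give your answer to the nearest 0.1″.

Δλ = -9.2″

sin φ = 0.106372, cos φ = 0.994326, sin λ = -0.984589, cos λ = 0.174882.
East component: ΔE = −sin λ·ΔX + cos λ·ΔY = −(-0.984589)(-362.1) + (0.174882)(428.0) = -281.67 m.
1° of latitude spans πR/180 = 111317 m; at latitude φ, 1° of longitude spans that × cos φ = 110685.5 m, so Δλ = -281.67 / 110685.5 × 3600 = -9.161″.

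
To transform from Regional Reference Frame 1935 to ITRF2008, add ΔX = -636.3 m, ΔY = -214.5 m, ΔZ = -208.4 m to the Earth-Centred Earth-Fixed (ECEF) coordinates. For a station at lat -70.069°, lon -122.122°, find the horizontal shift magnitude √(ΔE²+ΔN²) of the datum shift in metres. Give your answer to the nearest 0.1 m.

At φ = -70.069°, λ = -122.122°: sin φ = -0.940104, cos φ = 0.340888, sin λ = -0.846918, cos λ = -0.531724.
ΔE = −sin λ·ΔX + cos λ·ΔY = −(-0.846918)·(-636.3) + (-0.531724)·(-214.5) = -424.84 m.
ΔN = −sin φ cos λ·ΔX − sin φ sin λ·ΔY + cos φ·ΔZ = −(-0.940104)(-0.531724)(-636.3) − (-0.940104)(-0.846918)(-214.5) + (0.340888)(-208.4) = 417.81 m.
Horizontal magnitude = √(ΔE² + ΔN²) = √((-424.84)² + 417.81²) = 595.87 m.

595.9 m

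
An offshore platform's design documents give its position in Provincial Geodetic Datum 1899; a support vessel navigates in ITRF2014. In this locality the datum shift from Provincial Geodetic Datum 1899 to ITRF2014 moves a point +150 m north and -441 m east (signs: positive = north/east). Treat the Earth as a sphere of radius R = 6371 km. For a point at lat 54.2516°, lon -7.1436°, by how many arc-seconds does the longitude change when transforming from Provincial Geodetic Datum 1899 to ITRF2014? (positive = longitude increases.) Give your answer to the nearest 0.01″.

Δλ = -24.44″

At latitude 54.2516°, cos φ = 0.584227.
One radian of longitude at latitude φ spans R cos φ, so Δλ = ΔE / (R cos φ) = -441.0 / (6371000 × 0.584227) = -1.1848e-04 rad = -24.438″.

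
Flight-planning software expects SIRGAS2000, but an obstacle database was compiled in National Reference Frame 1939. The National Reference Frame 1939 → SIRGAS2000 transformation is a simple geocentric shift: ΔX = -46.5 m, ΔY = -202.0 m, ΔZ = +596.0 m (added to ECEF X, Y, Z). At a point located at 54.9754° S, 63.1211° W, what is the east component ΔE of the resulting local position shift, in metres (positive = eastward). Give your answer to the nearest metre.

ΔE = -133 m

At φ = -54.9754°, λ = -63.1211°: sin φ = -0.818906, cos φ = 0.573928, sin λ = -0.891964, cos λ = 0.452106.
ΔE = −sin λ·ΔX + cos λ·ΔY = −(-0.891964)·(-46.5) + (0.452106)·(-202.0) = -132.80 m.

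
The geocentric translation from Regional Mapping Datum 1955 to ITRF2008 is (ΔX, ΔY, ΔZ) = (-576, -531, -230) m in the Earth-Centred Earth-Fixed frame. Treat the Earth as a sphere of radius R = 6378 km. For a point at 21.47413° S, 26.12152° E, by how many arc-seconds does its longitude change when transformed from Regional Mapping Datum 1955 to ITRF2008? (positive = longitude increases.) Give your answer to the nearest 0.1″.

Δλ = -7.8″

sin φ = -0.366081, cos φ = 0.930583, sin λ = 0.440276, cos λ = 0.897862.
East component: ΔE = −sin λ·ΔX + cos λ·ΔY = −(0.440276)(-576) + (0.897862)(-531) = -223.17 m.
1° of latitude spans πR/180 = 111317 m; at latitude φ, 1° of longitude spans that × cos φ = 103589.8 m, so Δλ = -223.17 / 103589.8 × 3600 = -7.756″.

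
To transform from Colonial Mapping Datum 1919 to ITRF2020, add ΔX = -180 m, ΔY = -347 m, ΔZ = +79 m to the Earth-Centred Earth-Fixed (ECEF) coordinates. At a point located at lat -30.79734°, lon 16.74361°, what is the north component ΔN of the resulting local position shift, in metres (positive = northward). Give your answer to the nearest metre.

ΔN = -72 m

At φ = -30.79734°, λ = 16.74361°: sin φ = -0.512003, cos φ = 0.858984, sin λ = 0.288089, cos λ = 0.957603.
ΔN = −sin φ cos λ·ΔX − sin φ sin λ·ΔY + cos φ·ΔZ = −(-0.512003)(0.957603)(-180) − (-0.512003)(0.288089)(-347) + (0.858984)(79) = -71.58 m.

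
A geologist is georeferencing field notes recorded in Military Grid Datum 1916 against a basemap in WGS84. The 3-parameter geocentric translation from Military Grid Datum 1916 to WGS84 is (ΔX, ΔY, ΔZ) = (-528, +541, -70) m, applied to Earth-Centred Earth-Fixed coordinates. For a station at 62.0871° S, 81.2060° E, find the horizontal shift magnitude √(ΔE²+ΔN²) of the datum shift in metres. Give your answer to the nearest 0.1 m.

707.9 m

The local east axis at (φ, λ) is (−sin λ, cos λ, 0), so ΔE = −sin(81.2060°)·(-528) + cos(81.2060°)·541 = 604.50 m.
The local north axis is (−sin φ cos λ, −sin φ sin λ, cos φ), giving ΔN = -71.331 + 472.440 − 32.769 = 368.34 m.
Horizontal magnitude = √(ΔE² + ΔN²) = √(604.50² + 368.34²) = 707.88 m.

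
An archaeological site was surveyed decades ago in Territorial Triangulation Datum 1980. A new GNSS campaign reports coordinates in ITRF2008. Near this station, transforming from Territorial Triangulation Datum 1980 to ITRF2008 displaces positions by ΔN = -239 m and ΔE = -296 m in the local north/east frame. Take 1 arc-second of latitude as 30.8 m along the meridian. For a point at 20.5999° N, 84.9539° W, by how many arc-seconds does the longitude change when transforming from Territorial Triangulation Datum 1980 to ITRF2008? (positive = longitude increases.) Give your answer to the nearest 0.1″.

Δλ = -10.3″

At latitude 20.5999°, cos φ = 0.936060.
1″ of longitude at this latitude = 30.80 × cos φ = 28.8307 m, so Δλ = -296.0 / 28.8307 = -10.267″.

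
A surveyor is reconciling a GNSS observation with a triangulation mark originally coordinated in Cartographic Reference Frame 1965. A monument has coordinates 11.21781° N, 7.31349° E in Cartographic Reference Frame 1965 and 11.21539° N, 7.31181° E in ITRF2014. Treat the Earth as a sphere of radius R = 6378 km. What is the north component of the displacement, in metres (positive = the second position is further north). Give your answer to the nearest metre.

Δφ = 11.21539° − 11.21781° = -0.00242°; Δλ = 7.31181° − 7.31349° = -0.00168°.
1° along a meridian = πR/180 = 111317 m.
ΔN = Δφ × 111317 = -269.4 m; ΔE = Δλ × 111317 × cos(11.21781°) = -0.00168 × 111317 × 0.980895 = -183.4 m.

ΔN = -269 m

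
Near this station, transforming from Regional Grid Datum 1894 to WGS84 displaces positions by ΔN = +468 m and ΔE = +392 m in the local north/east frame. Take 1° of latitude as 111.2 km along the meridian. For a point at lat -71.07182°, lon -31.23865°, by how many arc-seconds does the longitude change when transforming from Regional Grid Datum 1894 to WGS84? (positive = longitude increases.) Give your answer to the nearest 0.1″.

At latitude -71.07182°, cos φ = 0.324383.
1° of longitude at this latitude = 111.2 × cos φ = 36.07 km, so Δλ = 392.0 / 36071.4 = 0.0108673° = 39.122″.

Δλ = 39.1″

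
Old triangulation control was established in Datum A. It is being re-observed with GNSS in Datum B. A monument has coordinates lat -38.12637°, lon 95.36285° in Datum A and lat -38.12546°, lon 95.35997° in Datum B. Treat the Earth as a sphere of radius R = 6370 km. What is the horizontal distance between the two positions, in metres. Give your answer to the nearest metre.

271 m

Δφ = -38.12546° − -38.12637° = +0.00091°; Δλ = 95.35997° − 95.36285° = -0.00288°.
1° along a meridian = πR/180 = 111177 m.
ΔN = Δφ × 111177 = 101.2 m; ΔE = Δλ × 111177 × cos(-38.12637°) = -0.00288 × 111177 × 0.786651 = -251.9 m.
Distance = √(ΔE² + ΔN²) = √((-251.9)² + 101.2²) = 271.4 m.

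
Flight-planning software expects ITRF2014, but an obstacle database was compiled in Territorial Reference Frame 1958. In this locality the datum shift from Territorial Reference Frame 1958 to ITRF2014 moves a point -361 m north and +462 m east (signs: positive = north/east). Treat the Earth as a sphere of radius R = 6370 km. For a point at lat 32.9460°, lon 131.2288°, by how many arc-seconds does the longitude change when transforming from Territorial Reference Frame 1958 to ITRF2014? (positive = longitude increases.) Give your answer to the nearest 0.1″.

At latitude 32.9460°, cos φ = 0.839184.
One radian of longitude at latitude φ spans R cos φ, so Δλ = ΔE / (R cos φ) = 462.0 / (6370000 × 0.839184) = 8.6426e-05 rad = 17.827″.

Δλ = 17.8″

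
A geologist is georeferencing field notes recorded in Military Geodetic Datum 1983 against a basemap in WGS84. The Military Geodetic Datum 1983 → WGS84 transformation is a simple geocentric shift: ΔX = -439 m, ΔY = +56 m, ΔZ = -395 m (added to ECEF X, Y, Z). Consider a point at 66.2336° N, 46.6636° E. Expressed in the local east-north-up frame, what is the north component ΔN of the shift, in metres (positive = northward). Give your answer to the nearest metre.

At φ = 66.2336°, λ = 46.6636°: sin φ = 0.915196, cos φ = 0.403009, sin λ = 0.727337, cos λ = 0.686281.
ΔN = −sin φ cos λ·ΔX − sin φ sin λ·ΔY + cos φ·ΔZ = −(0.915196)(0.686281)(-439) − (0.915196)(0.727337)(56) + (0.403009)(-395) = 79.26 m.

ΔN = 79 m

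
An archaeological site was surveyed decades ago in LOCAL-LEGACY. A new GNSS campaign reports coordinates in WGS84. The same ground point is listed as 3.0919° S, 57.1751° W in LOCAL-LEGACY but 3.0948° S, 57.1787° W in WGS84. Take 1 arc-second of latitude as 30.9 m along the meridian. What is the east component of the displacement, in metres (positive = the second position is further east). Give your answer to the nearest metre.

Δφ = -3.0948° − -3.0919° = -0.0029°; Δλ = -57.1787° − -57.1751° = -0.0036°.
1° of latitude = 3600 × 30.90 = 111240 m.
ΔN = Δφ × 111240 = -322.6 m; ΔE = Δλ × 111240 × cos(-3.0919°) = -0.0036 × 111240 × 0.998544 = -399.9 m.

ΔE = -400 m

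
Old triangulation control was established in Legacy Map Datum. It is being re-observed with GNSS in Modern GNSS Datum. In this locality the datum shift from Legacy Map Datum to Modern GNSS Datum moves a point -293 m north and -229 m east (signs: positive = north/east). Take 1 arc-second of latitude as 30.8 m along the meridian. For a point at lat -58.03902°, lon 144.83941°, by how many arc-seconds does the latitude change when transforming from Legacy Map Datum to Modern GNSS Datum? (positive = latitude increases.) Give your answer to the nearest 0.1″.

Δφ = -9.5″

1″ of latitude = 30.80 m, so Δφ = -293.0 / 30.80 = -9.513″.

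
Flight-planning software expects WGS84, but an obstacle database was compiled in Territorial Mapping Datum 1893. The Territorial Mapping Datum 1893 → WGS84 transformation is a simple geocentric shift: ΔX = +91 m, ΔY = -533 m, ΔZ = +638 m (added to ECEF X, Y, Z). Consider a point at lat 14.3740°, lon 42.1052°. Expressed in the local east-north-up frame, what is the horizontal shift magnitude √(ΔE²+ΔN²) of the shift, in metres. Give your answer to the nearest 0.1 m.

827.3 m

At φ = 14.3740°, λ = 42.1052°: sin φ = 0.248250, cos φ = 0.968696, sin λ = 0.670494, cos λ = 0.741915.
ΔE = −sin λ·ΔX + cos λ·ΔY = −(0.670494)·(91) + (0.741915)·(-533) = -456.46 m.
ΔN = −sin φ cos λ·ΔX − sin φ sin λ·ΔY + cos φ·ΔZ = −(0.248250)(0.741915)(91) − (0.248250)(0.670494)(-533) + (0.968696)(638) = 689.99 m.
Horizontal magnitude = √(ΔE² + ΔN²) = √((-456.46)² + 689.99²) = 827.30 m.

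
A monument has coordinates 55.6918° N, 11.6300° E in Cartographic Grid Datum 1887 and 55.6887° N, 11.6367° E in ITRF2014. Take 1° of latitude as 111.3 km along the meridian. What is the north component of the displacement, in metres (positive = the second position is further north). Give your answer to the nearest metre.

Δφ = 55.6887° − 55.6918° = -0.0031°; Δλ = 11.6367° − 11.6300° = +0.0067°.
ΔN = Δφ × 111300 = -345.0 m; ΔE = Δλ × 111300 × cos(55.6918°) = +0.0067 × 111300 × 0.563644 = 420.3 m.

ΔN = -345 m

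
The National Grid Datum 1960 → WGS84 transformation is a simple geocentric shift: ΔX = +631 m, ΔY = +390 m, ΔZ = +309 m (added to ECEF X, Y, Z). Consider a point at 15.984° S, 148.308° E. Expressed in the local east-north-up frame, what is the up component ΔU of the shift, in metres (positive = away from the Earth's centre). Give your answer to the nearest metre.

ΔU = -404 m

The local up (radial) axis is (cos φ cos λ, cos φ sin λ, sin φ), giving ΔU = -516.150 + 196.966 − 85.089 = -404.27 m.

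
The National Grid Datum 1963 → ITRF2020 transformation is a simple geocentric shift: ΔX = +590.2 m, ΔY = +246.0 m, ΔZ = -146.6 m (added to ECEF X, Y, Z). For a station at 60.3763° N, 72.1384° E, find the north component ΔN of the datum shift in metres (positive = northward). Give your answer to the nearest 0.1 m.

At φ = 60.3763°, λ = 72.1384°: sin φ = 0.869291, cos φ = 0.494301, sin λ = 0.951800, cos λ = 0.306719.
ΔN = −sin φ cos λ·ΔX − sin φ sin λ·ΔY + cos φ·ΔZ = −(0.869291)(0.306719)(590.2) − (0.869291)(0.951800)(246.0) + (0.494301)(-146.6) = -433.37 m.

ΔN = -433.4 m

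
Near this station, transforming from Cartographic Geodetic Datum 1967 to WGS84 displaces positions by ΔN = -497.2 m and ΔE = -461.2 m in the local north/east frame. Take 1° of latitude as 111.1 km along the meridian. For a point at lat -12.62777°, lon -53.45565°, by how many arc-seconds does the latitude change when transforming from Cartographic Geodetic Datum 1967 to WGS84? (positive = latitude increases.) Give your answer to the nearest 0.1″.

Δφ = -16.1″

1° of latitude = 111.1 km, so Δφ = -497.2 / 111100 = -0.0044752° = -16.111″.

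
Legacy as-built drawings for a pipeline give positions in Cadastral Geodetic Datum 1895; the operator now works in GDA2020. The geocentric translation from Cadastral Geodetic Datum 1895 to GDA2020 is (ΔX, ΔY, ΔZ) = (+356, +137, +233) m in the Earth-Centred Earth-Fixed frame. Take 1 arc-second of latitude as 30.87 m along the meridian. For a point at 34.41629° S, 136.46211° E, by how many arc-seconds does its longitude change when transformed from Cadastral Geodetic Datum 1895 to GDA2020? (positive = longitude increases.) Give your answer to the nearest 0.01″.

Δλ = -13.53″

sin φ = -0.565202, cos φ = 0.824953, sin λ = 0.688834, cos λ = -0.724919.
East component: ΔE = −sin λ·ΔX + cos λ·ΔY = −(0.688834)(356) + (-0.724919)(137) = -344.54 m.
1° of latitude spans 3600 × 30.87 = 111132 m; at latitude φ, 1° of longitude spans that × cos φ = 91678.7 m, so Δλ = -344.54 / 91678.7 × 3600 = -13.529″.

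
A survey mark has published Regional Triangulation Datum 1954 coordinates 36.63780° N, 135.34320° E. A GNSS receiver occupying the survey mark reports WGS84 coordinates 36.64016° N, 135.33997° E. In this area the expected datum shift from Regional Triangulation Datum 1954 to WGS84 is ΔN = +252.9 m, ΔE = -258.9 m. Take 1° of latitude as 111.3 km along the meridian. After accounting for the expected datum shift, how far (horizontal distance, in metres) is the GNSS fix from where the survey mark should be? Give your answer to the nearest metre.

Observed coordinate differences: Δφ = +0.00236°, Δλ = -0.00323°.
Converting to metres (1° lat = 111300 m, cos φ = 0.802424): observed ΔN = 262.7 m, observed ΔE = -288.5 m.
Subtracting the expected shift leaves a residual of 262.7 − (252.9) = 9.8 m north and -288.5 − (-258.9) = -29.6 m east.
Residual distance = √(9.8² + (-29.6)²) = 31.1 m.

31 m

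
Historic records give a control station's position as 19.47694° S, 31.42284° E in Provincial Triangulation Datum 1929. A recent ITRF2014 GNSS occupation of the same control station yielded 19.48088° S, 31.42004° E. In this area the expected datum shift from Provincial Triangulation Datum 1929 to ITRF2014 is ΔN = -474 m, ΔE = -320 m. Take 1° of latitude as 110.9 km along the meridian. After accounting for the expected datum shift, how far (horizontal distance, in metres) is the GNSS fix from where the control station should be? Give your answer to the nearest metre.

46 m

Observed coordinate differences: Δφ = -0.00394°, Δλ = -0.00280°.
Converting to metres (1° lat = 110900 m, cos φ = 0.942776): observed ΔN = -436.9 m, observed ΔE = -292.8 m.
Subtracting the expected shift leaves a residual of -436.9 − (-474) = 37.1 m north and -292.8 − (-320) = 27.2 m east.
Residual distance = √(37.1² + 27.2²) = 46.0 m.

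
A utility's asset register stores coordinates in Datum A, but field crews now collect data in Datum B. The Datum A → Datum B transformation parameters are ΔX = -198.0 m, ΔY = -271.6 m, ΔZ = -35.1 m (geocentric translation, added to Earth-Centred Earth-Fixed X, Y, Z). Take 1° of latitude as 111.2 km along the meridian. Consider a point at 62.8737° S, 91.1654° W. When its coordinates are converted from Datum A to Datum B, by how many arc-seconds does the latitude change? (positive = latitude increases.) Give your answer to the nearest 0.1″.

Δφ = 7.4″

sin φ = -0.890004, cos φ = 0.455953, sin λ = -0.999793, cos λ = -0.020339.
North component: ΔN = −sin φ cos λ·ΔX − sin φ sin λ·ΔY + cos φ·ΔZ = −(-0.890004)(-0.020339)(-198.0) − (-0.890004)(-0.999793)(-271.6) + (0.455953)(-35.1) = 229.26 m.
1° of latitude spans 111200 m, so Δφ = 229.26 / 111200 × 3600 = 7.422″.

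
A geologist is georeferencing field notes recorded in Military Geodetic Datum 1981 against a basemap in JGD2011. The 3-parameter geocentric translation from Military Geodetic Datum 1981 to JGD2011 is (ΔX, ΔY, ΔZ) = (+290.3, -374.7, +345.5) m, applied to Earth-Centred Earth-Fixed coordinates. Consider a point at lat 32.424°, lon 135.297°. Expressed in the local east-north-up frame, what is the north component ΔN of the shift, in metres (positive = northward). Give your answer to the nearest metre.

ΔN = 544 m

The local north axis is (−sin φ cos λ, −sin φ sin λ, cos φ), giving ΔN = 110.632 + 141.324 + 291.638 = 543.59 m.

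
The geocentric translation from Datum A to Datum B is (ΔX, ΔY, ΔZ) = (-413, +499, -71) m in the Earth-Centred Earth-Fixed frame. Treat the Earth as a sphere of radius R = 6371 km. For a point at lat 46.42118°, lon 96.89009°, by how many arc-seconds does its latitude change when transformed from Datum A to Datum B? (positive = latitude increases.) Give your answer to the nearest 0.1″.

sin φ = 0.724427, cos φ = 0.689352, sin λ = 0.992778, cos λ = -0.119965.
North component: ΔN = −sin φ cos λ·ΔX − sin φ sin λ·ΔY + cos φ·ΔZ = −(0.724427)(-0.119965)(-413) − (0.724427)(0.992778)(499) + (0.689352)(-71) = -443.71 m.
1° of latitude spans πR/180 = 111195 m, so Δφ = -443.71 / 111195 × 3600 = -14.366″.

Δφ = -14.4″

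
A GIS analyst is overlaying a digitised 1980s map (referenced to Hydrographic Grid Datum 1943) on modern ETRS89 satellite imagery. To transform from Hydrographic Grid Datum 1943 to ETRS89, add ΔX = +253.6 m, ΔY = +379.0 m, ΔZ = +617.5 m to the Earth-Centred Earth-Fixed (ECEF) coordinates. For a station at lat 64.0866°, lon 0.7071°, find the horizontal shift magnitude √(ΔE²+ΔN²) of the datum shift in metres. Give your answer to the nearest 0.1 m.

The local east axis at (φ, λ) is (−sin λ, cos λ, 0), so ΔE = −sin(0.7071°)·253.6 + cos(0.7071°)·379.0 = 375.84 m.
The local north axis is (−sin φ cos λ, −sin φ sin λ, cos φ), giving ΔN = -228.085 − 4.207 + 269.855 = 37.56 m.
Horizontal magnitude = √(ΔE² + ΔN²) = √(375.84² + 37.56²) = 377.71 m.

377.7 m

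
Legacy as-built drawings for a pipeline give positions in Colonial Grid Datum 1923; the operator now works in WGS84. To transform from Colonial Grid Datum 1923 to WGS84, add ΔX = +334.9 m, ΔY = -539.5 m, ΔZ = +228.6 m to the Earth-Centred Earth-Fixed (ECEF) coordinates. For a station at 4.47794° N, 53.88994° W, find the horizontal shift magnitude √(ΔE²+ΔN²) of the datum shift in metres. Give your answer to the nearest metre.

At φ = 4.47794°, λ = -53.88994°: sin φ = 0.078075, cos φ = 0.996947, sin λ = -0.807886, cos λ = 0.589338.
ΔE = −sin λ·ΔX + cos λ·ΔY = −(-0.807886)·(334.9) + (0.589338)·(-539.5) = -47.39 m.
ΔN = −sin φ cos λ·ΔX − sin φ sin λ·ΔY + cos φ·ΔZ = −(0.078075)(0.589338)(334.9) − (0.078075)(-0.807886)(-539.5) + (0.996947)(228.6) = 178.46 m.
Horizontal magnitude = √(ΔE² + ΔN²) = √((-47.39)² + 178.46²) = 184.65 m.

185 m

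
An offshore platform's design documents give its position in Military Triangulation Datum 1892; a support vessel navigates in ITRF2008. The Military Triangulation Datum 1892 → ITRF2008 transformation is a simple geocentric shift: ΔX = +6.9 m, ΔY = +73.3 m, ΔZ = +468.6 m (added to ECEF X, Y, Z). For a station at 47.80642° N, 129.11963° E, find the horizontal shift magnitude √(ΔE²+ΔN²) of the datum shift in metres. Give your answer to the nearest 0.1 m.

280.6 m

At φ = 47.80642°, λ = 129.11963°: sin φ = 0.740880, cos φ = 0.671638, sin λ = 0.775830, cos λ = -0.630942.
ΔE = −sin λ·ΔX + cos λ·ΔY = −(0.775830)·(6.9) + (-0.630942)·(73.3) = -51.60 m.
ΔN = −sin φ cos λ·ΔX − sin φ sin λ·ΔY + cos φ·ΔZ = −(0.740880)(-0.630942)(6.9) − (0.740880)(0.775830)(73.3) + (0.671638)(468.6) = 275.82 m.
Horizontal magnitude = √(ΔE² + ΔN²) = √((-51.60)² + 275.82²) = 280.61 m.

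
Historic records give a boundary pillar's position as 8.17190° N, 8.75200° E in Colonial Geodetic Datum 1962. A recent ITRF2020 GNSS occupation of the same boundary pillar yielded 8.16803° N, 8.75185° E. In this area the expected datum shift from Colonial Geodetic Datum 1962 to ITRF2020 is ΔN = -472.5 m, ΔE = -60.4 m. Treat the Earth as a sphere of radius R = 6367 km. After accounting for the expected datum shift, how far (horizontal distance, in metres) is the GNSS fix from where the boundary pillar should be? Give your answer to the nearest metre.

61 m

Observed coordinate differences: Δφ = -0.00387°, Δλ = -0.00015°.
Converting to metres (1° lat = 111125 m, cos φ = 0.989846): observed ΔN = -430.1 m, observed ΔE = -16.5 m.
Subtracting the expected shift leaves a residual of -430.1 − (-472.5) = 42.4 m north and -16.5 − (-60.4) = 43.9 m east.
Residual distance = √(42.4² + 43.9²) = 61.1 m.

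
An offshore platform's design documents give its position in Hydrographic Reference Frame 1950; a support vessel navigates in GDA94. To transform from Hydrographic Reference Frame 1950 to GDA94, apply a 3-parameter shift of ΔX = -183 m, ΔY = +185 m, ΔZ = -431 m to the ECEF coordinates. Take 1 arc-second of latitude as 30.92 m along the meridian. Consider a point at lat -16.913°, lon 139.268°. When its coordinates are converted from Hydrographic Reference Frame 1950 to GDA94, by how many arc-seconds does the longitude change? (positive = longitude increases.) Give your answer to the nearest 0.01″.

sin φ = -0.290919, cos φ = 0.956748, sin λ = 0.652522, cos λ = -0.757770.
East component: ΔE = −sin λ·ΔX + cos λ·ΔY = −(0.652522)(-183) + (-0.757770)(185) = -20.78 m.
1° of latitude spans 3600 × 30.92 = 111312 m; at latitude φ, 1° of longitude spans that × cos φ = 106497.5 m, so Δλ = -20.78 / 106497.5 × 3600 = -0.702″.

Δλ = -0.70″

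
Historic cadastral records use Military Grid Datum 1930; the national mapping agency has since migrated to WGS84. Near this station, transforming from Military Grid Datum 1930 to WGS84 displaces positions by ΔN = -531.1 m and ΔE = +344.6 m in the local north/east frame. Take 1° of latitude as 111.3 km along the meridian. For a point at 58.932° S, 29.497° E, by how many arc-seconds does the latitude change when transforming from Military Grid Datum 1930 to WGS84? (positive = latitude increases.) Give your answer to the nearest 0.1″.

Δφ = -17.2″

1° of latitude = 111.3 km, so Δφ = -531.1 / 111300 = -0.0047718° = -17.178″.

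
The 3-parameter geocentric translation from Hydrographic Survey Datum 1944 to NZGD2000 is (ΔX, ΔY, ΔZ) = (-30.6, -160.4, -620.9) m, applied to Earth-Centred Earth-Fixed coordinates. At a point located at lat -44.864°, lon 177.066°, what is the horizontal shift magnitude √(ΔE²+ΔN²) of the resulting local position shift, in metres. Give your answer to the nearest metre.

454 m

The local east axis at (φ, λ) is (−sin λ, cos λ, 0), so ΔE = −sin(177.066°)·(-30.6) + cos(177.066°)·(-160.4) = 161.76 m.
The local north axis is (−sin φ cos λ, −sin φ sin λ, cos φ), giving ΔN = 21.558 − 5.792 − 440.083 = -424.32 m.
Horizontal magnitude = √(ΔE² + ΔN²) = √(161.76² + (-424.32)²) = 454.10 m.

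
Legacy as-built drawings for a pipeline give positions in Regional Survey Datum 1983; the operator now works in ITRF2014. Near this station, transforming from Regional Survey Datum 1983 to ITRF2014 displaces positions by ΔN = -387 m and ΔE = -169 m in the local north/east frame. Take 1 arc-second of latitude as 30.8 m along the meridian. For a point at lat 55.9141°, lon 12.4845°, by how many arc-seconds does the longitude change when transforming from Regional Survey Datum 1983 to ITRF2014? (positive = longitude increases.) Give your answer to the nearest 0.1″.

At latitude 55.9141°, cos φ = 0.560435.
1″ of longitude at this latitude = 30.80 × cos φ = 17.2614 m, so Δλ = -169.0 / 17.2614 = -9.791″.

Δλ = -9.8″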